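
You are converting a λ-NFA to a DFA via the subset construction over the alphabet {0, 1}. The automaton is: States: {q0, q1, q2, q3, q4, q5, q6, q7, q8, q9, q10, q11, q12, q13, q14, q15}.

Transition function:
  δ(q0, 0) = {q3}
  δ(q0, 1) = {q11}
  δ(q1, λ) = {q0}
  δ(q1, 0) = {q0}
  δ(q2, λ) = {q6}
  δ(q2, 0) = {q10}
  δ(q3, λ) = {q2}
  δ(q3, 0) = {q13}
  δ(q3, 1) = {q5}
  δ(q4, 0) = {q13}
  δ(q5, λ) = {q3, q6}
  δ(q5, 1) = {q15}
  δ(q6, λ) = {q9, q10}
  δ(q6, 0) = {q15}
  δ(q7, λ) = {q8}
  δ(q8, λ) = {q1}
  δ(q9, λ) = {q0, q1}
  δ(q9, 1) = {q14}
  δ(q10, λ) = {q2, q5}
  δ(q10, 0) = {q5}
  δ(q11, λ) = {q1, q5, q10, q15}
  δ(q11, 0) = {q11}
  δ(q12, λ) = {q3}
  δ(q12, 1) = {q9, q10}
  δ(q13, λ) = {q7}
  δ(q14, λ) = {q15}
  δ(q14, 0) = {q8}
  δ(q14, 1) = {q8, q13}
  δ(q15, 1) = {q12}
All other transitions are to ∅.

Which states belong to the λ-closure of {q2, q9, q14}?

Start with {q2, q9, q14}.
From q2 via λ: add q6.
From q9 via λ: add q0, q1.
From q14 via λ: add q15.
From q6 via λ: add q10.
From q10 via λ: add q5.
From q5 via λ: add q3.
No new states can be added; the closed set is {q0, q1, q2, q3, q5, q6, q9, q10, q14, q15}.

{q0, q1, q2, q3, q5, q6, q9, q10, q14, q15}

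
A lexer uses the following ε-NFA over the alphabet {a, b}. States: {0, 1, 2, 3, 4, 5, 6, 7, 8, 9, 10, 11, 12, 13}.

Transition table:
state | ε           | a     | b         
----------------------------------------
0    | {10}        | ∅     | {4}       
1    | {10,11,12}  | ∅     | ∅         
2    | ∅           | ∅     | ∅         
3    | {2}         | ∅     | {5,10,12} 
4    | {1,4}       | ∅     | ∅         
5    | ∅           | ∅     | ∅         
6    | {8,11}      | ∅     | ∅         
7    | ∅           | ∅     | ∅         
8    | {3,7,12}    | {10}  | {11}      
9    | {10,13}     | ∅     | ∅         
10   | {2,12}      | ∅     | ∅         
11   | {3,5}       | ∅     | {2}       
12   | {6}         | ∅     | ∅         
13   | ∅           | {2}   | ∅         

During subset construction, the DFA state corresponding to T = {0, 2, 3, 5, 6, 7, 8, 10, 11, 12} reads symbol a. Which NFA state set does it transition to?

8 on a → {10}.
No a-transition from 0, 2, 3, 5, 6, 7, 10, 11, 12.
Union after reading a: {10}.
Now take the ε-closure:
From 10 via ε: add 2, 12.
From 12 via ε: add 6.
From 6 via ε: add 8, 11.
From 8 via ε: add 3, 7.
From 11 via ε: add 5.
No new states can be added; the closed set is {2, 3, 5, 6, 7, 8, 10, 11, 12}.

{2, 3, 5, 6, 7, 8, 10, 11, 12}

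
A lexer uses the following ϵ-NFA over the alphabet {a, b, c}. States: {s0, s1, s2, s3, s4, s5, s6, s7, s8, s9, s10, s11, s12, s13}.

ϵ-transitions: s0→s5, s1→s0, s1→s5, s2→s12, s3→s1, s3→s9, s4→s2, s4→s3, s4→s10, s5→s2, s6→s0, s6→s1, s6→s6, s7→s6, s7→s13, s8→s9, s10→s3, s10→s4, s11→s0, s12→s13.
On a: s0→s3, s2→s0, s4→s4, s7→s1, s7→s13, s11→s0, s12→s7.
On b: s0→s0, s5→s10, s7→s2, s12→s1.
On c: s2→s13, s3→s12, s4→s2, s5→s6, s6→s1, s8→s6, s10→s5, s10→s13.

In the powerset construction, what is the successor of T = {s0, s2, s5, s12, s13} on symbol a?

s0 on a → {s3}.
s2 on a → {s0}.
s12 on a → {s7}.
No a-transition from s5, s13.
Union after reading a: {s0, s3, s7}.
Now take the ϵ-closure:
From s0 via ϵ: add s5.
From s3 via ϵ: add s1, s9.
From s7 via ϵ: add s6, s13.
From s5 via ϵ: add s2.
From s2 via ϵ: add s12.
No new states can be added; the closed set is {s0, s1, s2, s3, s5, s6, s7, s9, s12, s13}.

{s0, s1, s2, s3, s5, s6, s7, s9, s12, s13}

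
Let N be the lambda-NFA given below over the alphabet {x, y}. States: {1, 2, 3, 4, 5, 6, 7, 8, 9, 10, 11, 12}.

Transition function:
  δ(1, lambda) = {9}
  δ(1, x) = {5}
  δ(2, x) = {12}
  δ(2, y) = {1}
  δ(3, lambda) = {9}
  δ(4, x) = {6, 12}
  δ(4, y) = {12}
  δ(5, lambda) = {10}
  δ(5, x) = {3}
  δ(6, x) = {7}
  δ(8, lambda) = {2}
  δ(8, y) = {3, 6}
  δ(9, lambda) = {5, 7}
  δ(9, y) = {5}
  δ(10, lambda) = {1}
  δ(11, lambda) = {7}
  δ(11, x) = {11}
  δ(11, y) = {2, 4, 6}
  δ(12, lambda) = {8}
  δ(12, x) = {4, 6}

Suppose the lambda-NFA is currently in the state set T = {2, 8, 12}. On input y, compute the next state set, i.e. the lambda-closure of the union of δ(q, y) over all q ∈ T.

2 on y → {1}.
8 on y → {3, 6}.
No y-transition from 12.
Union after reading y: {1, 3, 6}.
Now take the lambda-closure:
From 1 via lambda: add 9.
From 9 via lambda: add 5, 7.
From 5 via lambda: add 10.
No new states can be added; the closed set is {1, 3, 5, 6, 7, 9, 10}.

{1, 3, 5, 6, 7, 9, 10}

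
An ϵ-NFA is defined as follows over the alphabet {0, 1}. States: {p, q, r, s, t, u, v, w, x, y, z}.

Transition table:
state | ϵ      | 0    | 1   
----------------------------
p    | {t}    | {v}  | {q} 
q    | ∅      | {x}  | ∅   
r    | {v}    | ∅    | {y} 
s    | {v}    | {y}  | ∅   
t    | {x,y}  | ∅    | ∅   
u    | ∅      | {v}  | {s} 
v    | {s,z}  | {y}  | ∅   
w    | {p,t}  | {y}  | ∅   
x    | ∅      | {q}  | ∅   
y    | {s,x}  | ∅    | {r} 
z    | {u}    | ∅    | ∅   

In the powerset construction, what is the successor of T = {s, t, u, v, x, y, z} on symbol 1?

u on 1 → {s}.
y on 1 → {r}.
No 1-transition from s, t, v, x, z.
Union after reading 1: {r, s}.
Now take the ϵ-closure:
From r via ϵ: add v.
From v via ϵ: add z.
From z via ϵ: add u.
No new states can be added; the closed set is {r, s, u, v, z}.

{r, s, u, v, z}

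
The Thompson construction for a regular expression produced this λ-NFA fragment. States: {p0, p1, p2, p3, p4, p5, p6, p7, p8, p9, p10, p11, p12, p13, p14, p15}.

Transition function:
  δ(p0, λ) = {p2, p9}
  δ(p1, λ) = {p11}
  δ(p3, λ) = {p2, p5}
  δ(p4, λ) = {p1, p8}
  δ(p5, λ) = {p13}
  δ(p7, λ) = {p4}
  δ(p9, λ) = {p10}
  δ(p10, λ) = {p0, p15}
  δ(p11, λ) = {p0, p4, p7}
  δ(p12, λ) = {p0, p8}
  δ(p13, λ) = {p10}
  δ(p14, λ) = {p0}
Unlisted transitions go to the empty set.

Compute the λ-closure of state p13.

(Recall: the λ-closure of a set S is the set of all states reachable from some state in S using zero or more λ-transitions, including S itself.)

{p0, p2, p9, p10, p13, p15}

Start with {p13}.
From p13 via λ: add p10.
From p10 via λ: add p0, p15.
From p0 via λ: add p2, p9.
No new states can be added; the closed set is {p0, p2, p9, p10, p13, p15}.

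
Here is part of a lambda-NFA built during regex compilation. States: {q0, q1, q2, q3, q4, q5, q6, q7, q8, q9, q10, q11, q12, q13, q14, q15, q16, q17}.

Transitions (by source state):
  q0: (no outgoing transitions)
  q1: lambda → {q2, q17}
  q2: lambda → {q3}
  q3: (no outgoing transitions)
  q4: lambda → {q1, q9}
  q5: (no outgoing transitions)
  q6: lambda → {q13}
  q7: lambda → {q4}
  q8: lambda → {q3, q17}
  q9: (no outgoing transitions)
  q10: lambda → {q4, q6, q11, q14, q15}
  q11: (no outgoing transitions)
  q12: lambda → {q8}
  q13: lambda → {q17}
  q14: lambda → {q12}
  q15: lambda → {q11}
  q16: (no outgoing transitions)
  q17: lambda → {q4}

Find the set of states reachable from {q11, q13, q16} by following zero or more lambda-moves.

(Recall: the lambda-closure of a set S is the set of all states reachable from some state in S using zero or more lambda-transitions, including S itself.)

{q1, q2, q3, q4, q9, q11, q13, q16, q17}

Start with {q11, q13, q16}.
From q13 via lambda: add q17.
From q17 via lambda: add q4.
From q4 via lambda: add q1, q9.
From q1 via lambda: add q2.
From q2 via lambda: add q3.
No new states can be added; the closed set is {q1, q2, q3, q4, q9, q11, q13, q16, q17}.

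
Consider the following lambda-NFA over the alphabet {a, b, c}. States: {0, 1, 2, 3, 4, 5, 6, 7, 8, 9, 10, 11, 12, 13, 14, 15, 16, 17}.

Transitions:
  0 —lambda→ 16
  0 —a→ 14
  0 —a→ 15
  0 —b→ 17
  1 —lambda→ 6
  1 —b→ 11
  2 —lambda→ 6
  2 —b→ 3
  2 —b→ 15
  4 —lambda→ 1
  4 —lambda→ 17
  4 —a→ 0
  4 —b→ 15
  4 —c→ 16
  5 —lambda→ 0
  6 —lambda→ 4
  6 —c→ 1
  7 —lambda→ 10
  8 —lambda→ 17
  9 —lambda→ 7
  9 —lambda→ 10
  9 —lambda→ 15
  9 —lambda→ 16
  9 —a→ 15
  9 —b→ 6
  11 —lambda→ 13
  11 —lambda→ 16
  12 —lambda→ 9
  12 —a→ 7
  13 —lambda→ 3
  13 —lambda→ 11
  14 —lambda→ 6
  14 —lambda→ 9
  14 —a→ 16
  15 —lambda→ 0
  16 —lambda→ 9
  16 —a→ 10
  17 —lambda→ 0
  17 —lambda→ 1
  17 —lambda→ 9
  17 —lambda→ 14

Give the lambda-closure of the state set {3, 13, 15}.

{0, 3, 7, 9, 10, 11, 13, 15, 16}

Start with {3, 13, 15}.
From 13 via lambda: add 11.
From 15 via lambda: add 0.
From 0 via lambda: add 16.
From 16 via lambda: add 9.
From 9 via lambda: add 7, 10.
No new states can be added; the closed set is {0, 3, 7, 9, 10, 11, 13, 15, 16}.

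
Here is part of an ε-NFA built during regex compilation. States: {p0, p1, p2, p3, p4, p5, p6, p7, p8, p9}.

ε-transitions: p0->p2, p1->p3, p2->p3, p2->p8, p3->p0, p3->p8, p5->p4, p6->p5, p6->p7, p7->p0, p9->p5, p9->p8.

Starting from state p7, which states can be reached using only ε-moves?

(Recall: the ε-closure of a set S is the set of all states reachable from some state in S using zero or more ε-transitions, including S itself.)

Start with {p7}.
From p7 via ε: add p0.
From p0 via ε: add p2.
From p2 via ε: add p3, p8.
No new states can be added; the closed set is {p0, p2, p3, p7, p8}.

{p0, p2, p3, p7, p8}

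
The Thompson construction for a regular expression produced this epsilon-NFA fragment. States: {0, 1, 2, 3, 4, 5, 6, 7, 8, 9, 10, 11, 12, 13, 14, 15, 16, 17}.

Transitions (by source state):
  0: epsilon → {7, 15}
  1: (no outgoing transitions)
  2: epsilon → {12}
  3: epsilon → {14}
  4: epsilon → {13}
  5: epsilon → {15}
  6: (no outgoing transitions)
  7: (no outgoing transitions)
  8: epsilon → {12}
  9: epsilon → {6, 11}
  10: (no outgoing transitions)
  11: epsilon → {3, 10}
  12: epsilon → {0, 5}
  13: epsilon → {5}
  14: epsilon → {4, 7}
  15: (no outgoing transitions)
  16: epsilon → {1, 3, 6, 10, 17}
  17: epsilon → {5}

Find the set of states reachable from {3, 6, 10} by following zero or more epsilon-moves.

{3, 4, 5, 6, 7, 10, 13, 14, 15}

Start with {3, 6, 10}.
From 3 via epsilon: add 14.
From 14 via epsilon: add 4, 7.
From 4 via epsilon: add 13.
From 13 via epsilon: add 5.
From 5 via epsilon: add 15.
No new states can be added; the closed set is {3, 4, 5, 6, 7, 10, 13, 14, 15}.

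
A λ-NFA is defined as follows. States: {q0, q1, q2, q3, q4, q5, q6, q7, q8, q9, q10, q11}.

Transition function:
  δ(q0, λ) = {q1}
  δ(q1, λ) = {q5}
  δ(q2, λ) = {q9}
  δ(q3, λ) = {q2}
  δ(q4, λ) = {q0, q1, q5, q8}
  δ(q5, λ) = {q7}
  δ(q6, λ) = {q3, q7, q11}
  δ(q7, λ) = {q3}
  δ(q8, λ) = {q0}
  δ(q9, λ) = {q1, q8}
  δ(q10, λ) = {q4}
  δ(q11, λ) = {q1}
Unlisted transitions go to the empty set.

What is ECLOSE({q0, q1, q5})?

{q0, q1, q2, q3, q5, q7, q8, q9}

Start with {q0, q1, q5}.
From q5 via λ: add q7.
From q7 via λ: add q3.
From q3 via λ: add q2.
From q2 via λ: add q9.
From q9 via λ: add q8.
No new states can be added; the closed set is {q0, q1, q2, q3, q5, q7, q8, q9}.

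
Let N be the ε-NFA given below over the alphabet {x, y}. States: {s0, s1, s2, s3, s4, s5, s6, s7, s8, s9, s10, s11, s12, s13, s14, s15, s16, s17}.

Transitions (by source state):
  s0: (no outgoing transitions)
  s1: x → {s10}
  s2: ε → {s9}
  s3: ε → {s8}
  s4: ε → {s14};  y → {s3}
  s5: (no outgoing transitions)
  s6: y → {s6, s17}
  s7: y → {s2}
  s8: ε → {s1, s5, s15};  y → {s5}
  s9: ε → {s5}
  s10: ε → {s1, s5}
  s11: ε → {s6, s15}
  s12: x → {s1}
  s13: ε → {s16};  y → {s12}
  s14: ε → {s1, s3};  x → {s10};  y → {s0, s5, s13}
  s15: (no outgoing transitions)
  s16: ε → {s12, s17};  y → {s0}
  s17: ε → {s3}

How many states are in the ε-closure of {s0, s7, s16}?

10

Start with {s0, s7, s16}.
From s16 via ε: add s12, s17.
From s17 via ε: add s3.
From s3 via ε: add s8.
From s8 via ε: add s1, s5, s15.
ε-closure = {s0, s1, s3, s5, s7, s8, s12, s15, s16, s17}, which has 10 states.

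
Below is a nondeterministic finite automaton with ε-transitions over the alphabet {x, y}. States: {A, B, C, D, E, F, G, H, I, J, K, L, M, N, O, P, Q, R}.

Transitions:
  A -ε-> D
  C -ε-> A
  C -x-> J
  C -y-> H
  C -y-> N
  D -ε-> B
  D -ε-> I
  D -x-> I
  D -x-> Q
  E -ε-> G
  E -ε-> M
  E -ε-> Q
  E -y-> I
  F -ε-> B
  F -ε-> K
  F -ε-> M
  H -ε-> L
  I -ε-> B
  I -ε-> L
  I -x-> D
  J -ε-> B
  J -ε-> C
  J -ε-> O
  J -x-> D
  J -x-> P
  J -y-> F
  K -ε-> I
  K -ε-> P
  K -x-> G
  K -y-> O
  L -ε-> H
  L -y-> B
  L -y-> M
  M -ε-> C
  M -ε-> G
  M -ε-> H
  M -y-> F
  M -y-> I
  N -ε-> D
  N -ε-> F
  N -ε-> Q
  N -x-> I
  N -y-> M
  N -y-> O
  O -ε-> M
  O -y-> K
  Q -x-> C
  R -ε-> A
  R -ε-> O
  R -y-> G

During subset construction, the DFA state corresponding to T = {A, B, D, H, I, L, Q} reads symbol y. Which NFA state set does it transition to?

L on y → {B, M}.
No y-transition from A, B, D, H, I, Q.
Union after reading y: {B, M}.
Now take the ε-closure:
From M via ε: add C, G, H.
From C via ε: add A.
From H via ε: add L.
From A via ε: add D.
From D via ε: add I.
No new states can be added; the closed set is {A, B, C, D, G, H, I, L, M}.

{A, B, C, D, G, H, I, L, M}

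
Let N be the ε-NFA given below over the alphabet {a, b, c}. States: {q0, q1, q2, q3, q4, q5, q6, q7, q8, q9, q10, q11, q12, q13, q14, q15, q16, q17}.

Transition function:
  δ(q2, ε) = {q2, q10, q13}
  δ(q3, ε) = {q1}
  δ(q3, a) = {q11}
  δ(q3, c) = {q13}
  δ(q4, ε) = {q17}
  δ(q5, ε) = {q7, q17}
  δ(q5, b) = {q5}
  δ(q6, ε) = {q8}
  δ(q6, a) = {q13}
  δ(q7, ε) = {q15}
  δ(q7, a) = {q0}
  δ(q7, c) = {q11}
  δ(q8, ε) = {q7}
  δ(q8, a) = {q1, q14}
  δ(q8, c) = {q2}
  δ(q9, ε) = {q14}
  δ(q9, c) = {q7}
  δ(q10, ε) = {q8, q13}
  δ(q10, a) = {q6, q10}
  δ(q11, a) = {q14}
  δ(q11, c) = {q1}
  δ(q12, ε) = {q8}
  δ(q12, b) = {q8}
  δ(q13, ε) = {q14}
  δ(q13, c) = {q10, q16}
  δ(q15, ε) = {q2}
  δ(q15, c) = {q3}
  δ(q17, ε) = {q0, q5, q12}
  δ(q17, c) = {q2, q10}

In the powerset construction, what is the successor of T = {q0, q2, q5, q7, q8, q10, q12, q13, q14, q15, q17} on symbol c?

q7 on c → {q11}.
q8 on c → {q2}.
q13 on c → {q10, q16}.
q15 on c → {q3}.
q17 on c → {q2, q10}.
No c-transition from q0, q2, q5, q10, q12, q14.
Union after reading c: {q2, q3, q10, q11, q16}.
Now take the ε-closure:
From q2 via ε: add q13.
From q3 via ε: add q1.
From q10 via ε: add q8.
From q8 via ε: add q7.
From q13 via ε: add q14.
From q7 via ε: add q15.
No new states can be added; the closed set is {q1, q2, q3, q7, q8, q10, q11, q13, q14, q15, q16}.

{q1, q2, q3, q7, q8, q10, q11, q13, q14, q15, q16}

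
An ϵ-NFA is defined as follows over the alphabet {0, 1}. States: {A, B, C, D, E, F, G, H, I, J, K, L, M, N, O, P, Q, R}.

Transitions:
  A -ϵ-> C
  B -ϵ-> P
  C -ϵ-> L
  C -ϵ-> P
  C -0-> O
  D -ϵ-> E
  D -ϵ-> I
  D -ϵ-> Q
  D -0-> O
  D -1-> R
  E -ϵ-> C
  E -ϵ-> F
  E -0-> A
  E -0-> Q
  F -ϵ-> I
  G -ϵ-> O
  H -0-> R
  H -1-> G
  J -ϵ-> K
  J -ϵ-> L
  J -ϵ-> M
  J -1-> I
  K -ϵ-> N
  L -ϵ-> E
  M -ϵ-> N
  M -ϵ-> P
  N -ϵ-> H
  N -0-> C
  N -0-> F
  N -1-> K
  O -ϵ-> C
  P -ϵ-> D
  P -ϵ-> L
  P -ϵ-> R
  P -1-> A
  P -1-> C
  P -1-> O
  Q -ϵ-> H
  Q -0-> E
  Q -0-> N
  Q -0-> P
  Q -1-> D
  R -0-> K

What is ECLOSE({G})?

Start with {G}.
From G via ϵ: add O.
From O via ϵ: add C.
From C via ϵ: add L, P.
From L via ϵ: add E.
From P via ϵ: add D, R.
From D via ϵ: add I, Q.
From E via ϵ: add F.
From Q via ϵ: add H.
No new states can be added; the closed set is {C, D, E, F, G, H, I, L, O, P, Q, R}.

{C, D, E, F, G, H, I, L, O, P, Q, R}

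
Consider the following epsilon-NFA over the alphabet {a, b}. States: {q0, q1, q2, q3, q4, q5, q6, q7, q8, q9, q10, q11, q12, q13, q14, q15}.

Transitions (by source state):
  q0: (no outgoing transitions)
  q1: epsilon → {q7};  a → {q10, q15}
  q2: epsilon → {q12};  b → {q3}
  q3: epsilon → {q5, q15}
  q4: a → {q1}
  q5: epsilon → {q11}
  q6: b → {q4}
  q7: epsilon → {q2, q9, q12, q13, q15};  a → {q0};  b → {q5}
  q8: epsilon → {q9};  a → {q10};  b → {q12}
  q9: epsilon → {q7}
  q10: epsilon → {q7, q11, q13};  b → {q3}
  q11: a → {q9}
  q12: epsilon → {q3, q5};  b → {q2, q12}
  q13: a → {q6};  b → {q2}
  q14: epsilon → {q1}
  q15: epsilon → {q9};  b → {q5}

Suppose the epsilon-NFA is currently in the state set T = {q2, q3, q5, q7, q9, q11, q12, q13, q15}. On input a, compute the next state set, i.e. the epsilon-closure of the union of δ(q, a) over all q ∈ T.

{q0, q2, q3, q5, q6, q7, q9, q11, q12, q13, q15}

q7 on a → {q0}.
q11 on a → {q9}.
q13 on a → {q6}.
No a-transition from q2, q3, q5, q9, q12, q15.
Union after reading a: {q0, q6, q9}.
Now take the epsilon-closure:
From q9 via epsilon: add q7.
From q7 via epsilon: add q2, q12, q13, q15.
From q12 via epsilon: add q3, q5.
From q5 via epsilon: add q11.
No new states can be added; the closed set is {q0, q2, q3, q5, q6, q7, q9, q11, q12, q13, q15}.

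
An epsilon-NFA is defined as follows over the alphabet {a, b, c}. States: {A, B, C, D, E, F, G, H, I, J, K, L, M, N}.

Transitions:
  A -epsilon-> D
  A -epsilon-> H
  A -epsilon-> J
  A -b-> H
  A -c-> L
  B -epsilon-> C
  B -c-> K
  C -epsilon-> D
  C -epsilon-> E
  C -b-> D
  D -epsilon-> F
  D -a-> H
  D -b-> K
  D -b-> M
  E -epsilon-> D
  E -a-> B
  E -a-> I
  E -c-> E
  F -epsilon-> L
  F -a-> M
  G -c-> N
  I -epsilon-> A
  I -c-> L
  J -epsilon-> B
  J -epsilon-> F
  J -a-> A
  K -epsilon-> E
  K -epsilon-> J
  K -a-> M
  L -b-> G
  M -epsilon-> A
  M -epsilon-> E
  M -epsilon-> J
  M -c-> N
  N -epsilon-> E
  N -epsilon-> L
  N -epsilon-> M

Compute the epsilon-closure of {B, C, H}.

{B, C, D, E, F, H, L}

Start with {B, C, H}.
From C via epsilon: add D, E.
From D via epsilon: add F.
From F via epsilon: add L.
No new states can be added; the closed set is {B, C, D, E, F, H, L}.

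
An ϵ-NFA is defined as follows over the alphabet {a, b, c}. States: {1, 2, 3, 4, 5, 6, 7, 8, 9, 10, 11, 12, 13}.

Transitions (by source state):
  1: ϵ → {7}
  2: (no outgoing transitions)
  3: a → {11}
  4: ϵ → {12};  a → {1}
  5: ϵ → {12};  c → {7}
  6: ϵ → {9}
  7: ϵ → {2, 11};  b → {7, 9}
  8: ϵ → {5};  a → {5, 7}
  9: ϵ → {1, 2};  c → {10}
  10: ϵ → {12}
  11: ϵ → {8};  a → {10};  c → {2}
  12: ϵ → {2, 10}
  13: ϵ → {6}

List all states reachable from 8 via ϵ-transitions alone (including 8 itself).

{2, 5, 8, 10, 12}

Start with {8}.
From 8 via ϵ: add 5.
From 5 via ϵ: add 12.
From 12 via ϵ: add 2, 10.
No new states can be added; the closed set is {2, 5, 8, 10, 12}.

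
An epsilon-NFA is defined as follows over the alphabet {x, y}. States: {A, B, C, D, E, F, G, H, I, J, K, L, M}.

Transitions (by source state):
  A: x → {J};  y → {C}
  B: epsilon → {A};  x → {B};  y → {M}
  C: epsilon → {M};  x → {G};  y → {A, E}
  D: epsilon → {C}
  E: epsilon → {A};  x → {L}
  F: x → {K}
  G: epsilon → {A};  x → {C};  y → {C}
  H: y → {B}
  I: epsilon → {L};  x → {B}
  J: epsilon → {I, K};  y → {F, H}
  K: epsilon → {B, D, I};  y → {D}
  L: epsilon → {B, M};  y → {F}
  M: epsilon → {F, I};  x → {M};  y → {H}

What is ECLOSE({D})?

{A, B, C, D, F, I, L, M}

Start with {D}.
From D via epsilon: add C.
From C via epsilon: add M.
From M via epsilon: add F, I.
From I via epsilon: add L.
From L via epsilon: add B.
From B via epsilon: add A.
No new states can be added; the closed set is {A, B, C, D, F, I, L, M}.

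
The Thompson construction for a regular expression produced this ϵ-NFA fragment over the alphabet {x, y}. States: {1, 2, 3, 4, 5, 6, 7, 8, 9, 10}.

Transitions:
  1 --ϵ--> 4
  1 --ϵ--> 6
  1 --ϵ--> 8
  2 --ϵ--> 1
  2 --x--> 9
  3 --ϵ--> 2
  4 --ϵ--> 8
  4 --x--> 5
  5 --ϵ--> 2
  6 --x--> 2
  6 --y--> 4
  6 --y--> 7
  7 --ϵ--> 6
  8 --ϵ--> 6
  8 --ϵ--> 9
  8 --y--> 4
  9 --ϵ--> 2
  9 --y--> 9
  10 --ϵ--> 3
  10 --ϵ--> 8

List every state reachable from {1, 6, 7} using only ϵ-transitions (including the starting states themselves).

{1, 2, 4, 6, 7, 8, 9}

Start with {1, 6, 7}.
From 1 via ϵ: add 4, 8.
From 8 via ϵ: add 9.
From 9 via ϵ: add 2.
No new states can be added; the closed set is {1, 2, 4, 6, 7, 8, 9}.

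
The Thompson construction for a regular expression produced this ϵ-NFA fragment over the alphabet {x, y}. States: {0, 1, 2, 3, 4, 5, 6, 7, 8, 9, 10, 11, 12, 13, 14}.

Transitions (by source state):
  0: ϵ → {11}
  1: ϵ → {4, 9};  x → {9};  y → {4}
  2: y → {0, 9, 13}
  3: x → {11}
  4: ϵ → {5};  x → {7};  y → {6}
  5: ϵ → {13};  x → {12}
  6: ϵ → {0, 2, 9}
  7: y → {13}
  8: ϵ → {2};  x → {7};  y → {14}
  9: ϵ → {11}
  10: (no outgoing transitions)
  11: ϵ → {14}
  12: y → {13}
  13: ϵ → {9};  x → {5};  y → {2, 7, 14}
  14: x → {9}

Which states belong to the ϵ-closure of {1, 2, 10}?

Start with {1, 2, 10}.
From 1 via ϵ: add 4, 9.
From 4 via ϵ: add 5.
From 9 via ϵ: add 11.
From 5 via ϵ: add 13.
From 11 via ϵ: add 14.
No new states can be added; the closed set is {1, 2, 4, 5, 9, 10, 11, 13, 14}.

{1, 2, 4, 5, 9, 10, 11, 13, 14}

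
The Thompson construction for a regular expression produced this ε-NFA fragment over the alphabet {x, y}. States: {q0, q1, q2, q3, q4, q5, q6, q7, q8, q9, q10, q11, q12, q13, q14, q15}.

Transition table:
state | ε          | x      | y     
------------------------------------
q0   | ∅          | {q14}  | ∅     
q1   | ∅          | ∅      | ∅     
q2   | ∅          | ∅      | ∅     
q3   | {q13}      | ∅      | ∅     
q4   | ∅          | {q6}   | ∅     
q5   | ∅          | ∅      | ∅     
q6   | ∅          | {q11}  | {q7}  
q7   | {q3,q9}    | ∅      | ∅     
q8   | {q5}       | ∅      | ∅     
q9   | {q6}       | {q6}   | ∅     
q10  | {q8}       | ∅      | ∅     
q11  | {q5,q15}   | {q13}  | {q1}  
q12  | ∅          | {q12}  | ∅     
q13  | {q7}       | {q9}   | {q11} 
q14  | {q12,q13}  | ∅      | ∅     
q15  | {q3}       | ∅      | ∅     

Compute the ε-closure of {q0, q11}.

{q0, q3, q5, q6, q7, q9, q11, q13, q15}

Start with {q0, q11}.
From q11 via ε: add q5, q15.
From q15 via ε: add q3.
From q3 via ε: add q13.
From q13 via ε: add q7.
From q7 via ε: add q9.
From q9 via ε: add q6.
No new states can be added; the closed set is {q0, q3, q5, q6, q7, q9, q11, q13, q15}.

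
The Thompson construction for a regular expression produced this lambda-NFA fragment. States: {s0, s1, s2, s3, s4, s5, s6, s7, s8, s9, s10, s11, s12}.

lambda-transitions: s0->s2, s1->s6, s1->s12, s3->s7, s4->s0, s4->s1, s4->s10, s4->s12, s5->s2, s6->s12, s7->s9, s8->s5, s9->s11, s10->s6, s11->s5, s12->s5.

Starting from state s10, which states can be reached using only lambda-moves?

Start with {s10}.
From s10 via lambda: add s6.
From s6 via lambda: add s12.
From s12 via lambda: add s5.
From s5 via lambda: add s2.
No new states can be added; the closed set is {s2, s5, s6, s10, s12}.

{s2, s5, s6, s10, s12}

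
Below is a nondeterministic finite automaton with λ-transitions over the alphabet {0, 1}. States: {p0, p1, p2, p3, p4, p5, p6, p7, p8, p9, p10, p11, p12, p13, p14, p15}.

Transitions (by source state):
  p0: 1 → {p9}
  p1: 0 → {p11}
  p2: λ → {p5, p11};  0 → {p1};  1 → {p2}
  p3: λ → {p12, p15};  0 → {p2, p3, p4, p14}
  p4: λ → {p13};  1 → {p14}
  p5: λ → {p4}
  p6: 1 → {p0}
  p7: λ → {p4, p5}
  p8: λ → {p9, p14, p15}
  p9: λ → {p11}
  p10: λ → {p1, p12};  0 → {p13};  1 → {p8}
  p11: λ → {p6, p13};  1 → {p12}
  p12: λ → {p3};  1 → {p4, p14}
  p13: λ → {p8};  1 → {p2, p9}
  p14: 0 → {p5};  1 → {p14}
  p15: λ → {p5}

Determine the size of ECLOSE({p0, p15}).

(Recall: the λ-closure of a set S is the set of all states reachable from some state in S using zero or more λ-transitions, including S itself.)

Start with {p0, p15}.
From p15 via λ: add p5.
From p5 via λ: add p4.
From p4 via λ: add p13.
From p13 via λ: add p8.
From p8 via λ: add p9, p14.
From p9 via λ: add p11.
From p11 via λ: add p6.
λ-closure = {p0, p4, p5, p6, p8, p9, p11, p13, p14, p15}, which has 10 states.

10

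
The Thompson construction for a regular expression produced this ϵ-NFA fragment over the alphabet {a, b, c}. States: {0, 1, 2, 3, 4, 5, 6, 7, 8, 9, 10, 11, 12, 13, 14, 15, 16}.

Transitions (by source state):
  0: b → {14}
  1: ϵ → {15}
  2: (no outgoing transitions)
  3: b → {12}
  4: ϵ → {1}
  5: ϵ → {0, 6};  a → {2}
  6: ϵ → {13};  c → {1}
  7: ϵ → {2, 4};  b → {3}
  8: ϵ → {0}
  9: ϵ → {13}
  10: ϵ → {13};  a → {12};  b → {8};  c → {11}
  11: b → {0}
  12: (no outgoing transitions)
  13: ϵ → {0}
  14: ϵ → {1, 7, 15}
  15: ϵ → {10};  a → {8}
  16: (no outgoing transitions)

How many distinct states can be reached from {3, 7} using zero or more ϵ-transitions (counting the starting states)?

9

Start with {3, 7}.
From 7 via ϵ: add 2, 4.
From 4 via ϵ: add 1.
From 1 via ϵ: add 15.
From 15 via ϵ: add 10.
From 10 via ϵ: add 13.
From 13 via ϵ: add 0.
ϵ-closure = {0, 1, 2, 3, 4, 7, 10, 13, 15}, which has 9 states.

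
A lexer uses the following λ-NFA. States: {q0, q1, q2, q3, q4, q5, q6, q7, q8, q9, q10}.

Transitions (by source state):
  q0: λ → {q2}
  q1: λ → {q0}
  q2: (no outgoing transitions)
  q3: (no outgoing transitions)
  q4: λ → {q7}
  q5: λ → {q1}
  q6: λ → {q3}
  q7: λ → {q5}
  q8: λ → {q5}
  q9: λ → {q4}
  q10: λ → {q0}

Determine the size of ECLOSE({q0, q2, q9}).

Start with {q0, q2, q9}.
From q9 via λ: add q4.
From q4 via λ: add q7.
From q7 via λ: add q5.
From q5 via λ: add q1.
λ-closure = {q0, q1, q2, q4, q5, q7, q9}, which has 7 states.

7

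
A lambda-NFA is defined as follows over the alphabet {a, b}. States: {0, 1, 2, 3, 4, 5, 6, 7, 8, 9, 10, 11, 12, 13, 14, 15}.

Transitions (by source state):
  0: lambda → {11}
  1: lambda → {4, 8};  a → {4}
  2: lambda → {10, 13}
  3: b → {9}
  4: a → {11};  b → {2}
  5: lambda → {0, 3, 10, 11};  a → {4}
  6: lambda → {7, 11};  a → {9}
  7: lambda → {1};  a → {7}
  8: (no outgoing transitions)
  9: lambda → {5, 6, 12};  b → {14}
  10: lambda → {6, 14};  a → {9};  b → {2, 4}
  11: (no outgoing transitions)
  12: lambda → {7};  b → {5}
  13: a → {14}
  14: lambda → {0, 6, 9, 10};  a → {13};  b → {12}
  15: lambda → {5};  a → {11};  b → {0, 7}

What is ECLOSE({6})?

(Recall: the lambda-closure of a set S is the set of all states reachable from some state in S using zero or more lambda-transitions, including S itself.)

Start with {6}.
From 6 via lambda: add 7, 11.
From 7 via lambda: add 1.
From 1 via lambda: add 4, 8.
No new states can be added; the closed set is {1, 4, 6, 7, 8, 11}.

{1, 4, 6, 7, 8, 11}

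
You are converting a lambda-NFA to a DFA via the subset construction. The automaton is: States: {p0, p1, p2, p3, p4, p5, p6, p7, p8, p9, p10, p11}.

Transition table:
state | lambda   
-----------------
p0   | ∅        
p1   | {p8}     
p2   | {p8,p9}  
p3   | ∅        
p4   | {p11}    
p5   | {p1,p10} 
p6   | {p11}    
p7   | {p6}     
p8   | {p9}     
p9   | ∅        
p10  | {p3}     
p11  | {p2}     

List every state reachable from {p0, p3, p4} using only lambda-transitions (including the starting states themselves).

Start with {p0, p3, p4}.
From p4 via lambda: add p11.
From p11 via lambda: add p2.
From p2 via lambda: add p8, p9.
No new states can be added; the closed set is {p0, p2, p3, p4, p8, p9, p11}.

{p0, p2, p3, p4, p8, p9, p11}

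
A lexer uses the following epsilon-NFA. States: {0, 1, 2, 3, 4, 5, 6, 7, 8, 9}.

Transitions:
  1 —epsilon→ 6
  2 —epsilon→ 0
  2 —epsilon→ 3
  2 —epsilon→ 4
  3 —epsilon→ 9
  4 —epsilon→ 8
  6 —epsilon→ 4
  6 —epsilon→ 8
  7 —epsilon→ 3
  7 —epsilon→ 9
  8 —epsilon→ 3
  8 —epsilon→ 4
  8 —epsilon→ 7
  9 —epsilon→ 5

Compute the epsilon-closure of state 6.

Start with {6}.
From 6 via epsilon: add 4, 8.
From 8 via epsilon: add 3, 7.
From 3 via epsilon: add 9.
From 9 via epsilon: add 5.
No new states can be added; the closed set is {3, 4, 5, 6, 7, 8, 9}.

{3, 4, 5, 6, 7, 8, 9}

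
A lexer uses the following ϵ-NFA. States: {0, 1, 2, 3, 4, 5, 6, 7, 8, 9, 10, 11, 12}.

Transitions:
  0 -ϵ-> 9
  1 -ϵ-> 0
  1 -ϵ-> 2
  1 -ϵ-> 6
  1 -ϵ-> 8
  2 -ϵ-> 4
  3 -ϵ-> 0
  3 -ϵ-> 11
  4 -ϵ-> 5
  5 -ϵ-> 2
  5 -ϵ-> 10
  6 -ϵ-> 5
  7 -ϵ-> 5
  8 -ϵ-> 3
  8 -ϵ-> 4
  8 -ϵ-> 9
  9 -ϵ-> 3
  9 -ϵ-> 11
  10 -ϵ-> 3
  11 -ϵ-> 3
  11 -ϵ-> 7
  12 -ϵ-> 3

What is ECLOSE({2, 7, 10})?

Start with {2, 7, 10}.
From 2 via ϵ: add 4.
From 7 via ϵ: add 5.
From 10 via ϵ: add 3.
From 3 via ϵ: add 0, 11.
From 0 via ϵ: add 9.
No new states can be added; the closed set is {0, 2, 3, 4, 5, 7, 9, 10, 11}.

{0, 2, 3, 4, 5, 7, 9, 10, 11}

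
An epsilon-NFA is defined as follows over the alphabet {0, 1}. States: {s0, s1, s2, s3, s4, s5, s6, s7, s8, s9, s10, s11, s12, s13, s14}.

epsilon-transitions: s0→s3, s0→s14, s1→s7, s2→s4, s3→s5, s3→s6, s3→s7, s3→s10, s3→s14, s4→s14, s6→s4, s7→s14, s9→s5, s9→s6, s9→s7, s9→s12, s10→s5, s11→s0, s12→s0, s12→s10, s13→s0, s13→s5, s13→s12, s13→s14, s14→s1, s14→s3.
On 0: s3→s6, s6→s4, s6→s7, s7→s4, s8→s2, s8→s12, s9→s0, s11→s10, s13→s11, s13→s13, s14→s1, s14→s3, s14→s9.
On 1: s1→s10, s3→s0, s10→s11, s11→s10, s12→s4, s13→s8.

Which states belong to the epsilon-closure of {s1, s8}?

{s1, s3, s4, s5, s6, s7, s8, s10, s14}

Start with {s1, s8}.
From s1 via epsilon: add s7.
From s7 via epsilon: add s14.
From s14 via epsilon: add s3.
From s3 via epsilon: add s5, s6, s10.
From s6 via epsilon: add s4.
No new states can be added; the closed set is {s1, s3, s4, s5, s6, s7, s8, s10, s14}.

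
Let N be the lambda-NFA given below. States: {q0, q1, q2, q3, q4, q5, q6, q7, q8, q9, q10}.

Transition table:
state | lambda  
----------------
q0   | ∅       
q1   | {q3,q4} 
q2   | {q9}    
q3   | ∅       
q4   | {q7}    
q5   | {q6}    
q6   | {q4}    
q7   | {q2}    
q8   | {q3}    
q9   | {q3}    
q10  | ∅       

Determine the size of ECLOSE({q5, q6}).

7

Start with {q5, q6}.
From q6 via lambda: add q4.
From q4 via lambda: add q7.
From q7 via lambda: add q2.
From q2 via lambda: add q9.
From q9 via lambda: add q3.
lambda-closure = {q2, q3, q4, q5, q6, q7, q9}, which has 7 states.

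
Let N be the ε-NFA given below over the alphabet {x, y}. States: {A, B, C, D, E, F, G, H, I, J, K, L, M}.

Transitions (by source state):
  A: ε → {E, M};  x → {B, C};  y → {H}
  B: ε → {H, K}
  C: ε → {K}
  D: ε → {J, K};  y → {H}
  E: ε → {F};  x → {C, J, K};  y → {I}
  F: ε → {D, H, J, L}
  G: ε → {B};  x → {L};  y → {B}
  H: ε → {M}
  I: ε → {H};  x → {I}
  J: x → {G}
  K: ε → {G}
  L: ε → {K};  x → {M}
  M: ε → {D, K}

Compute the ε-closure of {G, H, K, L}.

Start with {G, H, K, L}.
From G via ε: add B.
From H via ε: add M.
From M via ε: add D.
From D via ε: add J.
No new states can be added; the closed set is {B, D, G, H, J, K, L, M}.

{B, D, G, H, J, K, L, M}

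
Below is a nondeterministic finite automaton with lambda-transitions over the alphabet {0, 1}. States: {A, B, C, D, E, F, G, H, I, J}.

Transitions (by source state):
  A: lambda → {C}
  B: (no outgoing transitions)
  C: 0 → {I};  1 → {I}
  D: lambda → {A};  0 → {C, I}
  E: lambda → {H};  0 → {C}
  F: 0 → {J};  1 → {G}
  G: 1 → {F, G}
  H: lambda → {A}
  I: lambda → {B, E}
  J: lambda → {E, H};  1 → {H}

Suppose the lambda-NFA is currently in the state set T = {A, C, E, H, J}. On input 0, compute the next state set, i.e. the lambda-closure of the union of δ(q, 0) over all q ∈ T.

C on 0 → {I}.
E on 0 → {C}.
No 0-transition from A, H, J.
Union after reading 0: {C, I}.
Now take the lambda-closure:
From I via lambda: add B, E.
From E via lambda: add H.
From H via lambda: add A.
No new states can be added; the closed set is {A, B, C, E, H, I}.

{A, B, C, E, H, I}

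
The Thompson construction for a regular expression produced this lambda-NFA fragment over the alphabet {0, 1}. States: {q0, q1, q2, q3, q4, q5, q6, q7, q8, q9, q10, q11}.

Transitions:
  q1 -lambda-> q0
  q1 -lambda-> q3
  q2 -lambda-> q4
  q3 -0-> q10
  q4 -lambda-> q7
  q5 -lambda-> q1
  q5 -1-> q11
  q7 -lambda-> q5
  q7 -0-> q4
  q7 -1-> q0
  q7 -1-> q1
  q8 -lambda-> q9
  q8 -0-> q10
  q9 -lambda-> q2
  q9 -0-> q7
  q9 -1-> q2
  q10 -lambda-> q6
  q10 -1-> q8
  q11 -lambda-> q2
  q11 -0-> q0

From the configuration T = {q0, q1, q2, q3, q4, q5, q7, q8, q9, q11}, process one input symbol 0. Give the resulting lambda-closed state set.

q3 on 0 → {q10}.
q7 on 0 → {q4}.
q8 on 0 → {q10}.
q9 on 0 → {q7}.
q11 on 0 → {q0}.
No 0-transition from q0, q1, q2, q4, q5.
Union after reading 0: {q0, q4, q7, q10}.
Now take the lambda-closure:
From q7 via lambda: add q5.
From q10 via lambda: add q6.
From q5 via lambda: add q1.
From q1 via lambda: add q3.
No new states can be added; the closed set is {q0, q1, q3, q4, q5, q6, q7, q10}.

{q0, q1, q3, q4, q5, q6, q7, q10}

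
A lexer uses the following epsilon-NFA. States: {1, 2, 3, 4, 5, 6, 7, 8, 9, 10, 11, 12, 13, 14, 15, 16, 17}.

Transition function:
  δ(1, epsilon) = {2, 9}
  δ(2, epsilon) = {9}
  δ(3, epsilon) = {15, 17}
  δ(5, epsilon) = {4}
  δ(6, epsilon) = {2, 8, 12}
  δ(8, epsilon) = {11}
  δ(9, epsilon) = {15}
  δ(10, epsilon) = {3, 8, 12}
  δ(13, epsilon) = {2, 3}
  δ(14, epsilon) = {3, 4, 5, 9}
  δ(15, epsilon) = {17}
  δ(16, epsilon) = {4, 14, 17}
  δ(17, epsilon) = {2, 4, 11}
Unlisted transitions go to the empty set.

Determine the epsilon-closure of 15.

Start with {15}.
From 15 via epsilon: add 17.
From 17 via epsilon: add 2, 4, 11.
From 2 via epsilon: add 9.
No new states can be added; the closed set is {2, 4, 9, 11, 15, 17}.

{2, 4, 9, 11, 15, 17}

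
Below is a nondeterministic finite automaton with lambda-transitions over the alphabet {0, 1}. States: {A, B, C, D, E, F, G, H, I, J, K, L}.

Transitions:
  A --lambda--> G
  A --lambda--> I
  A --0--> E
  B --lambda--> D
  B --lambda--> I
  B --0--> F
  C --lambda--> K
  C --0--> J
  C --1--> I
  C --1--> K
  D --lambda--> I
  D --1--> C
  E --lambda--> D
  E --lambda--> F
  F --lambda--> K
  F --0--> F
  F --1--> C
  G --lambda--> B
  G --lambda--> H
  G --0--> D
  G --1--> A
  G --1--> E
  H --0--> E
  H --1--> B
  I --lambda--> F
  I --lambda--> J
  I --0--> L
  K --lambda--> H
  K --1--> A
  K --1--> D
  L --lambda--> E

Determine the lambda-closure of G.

Start with {G}.
From G via lambda: add B, H.
From B via lambda: add D, I.
From I via lambda: add F, J.
From F via lambda: add K.
No new states can be added; the closed set is {B, D, F, G, H, I, J, K}.

{B, D, F, G, H, I, J, K}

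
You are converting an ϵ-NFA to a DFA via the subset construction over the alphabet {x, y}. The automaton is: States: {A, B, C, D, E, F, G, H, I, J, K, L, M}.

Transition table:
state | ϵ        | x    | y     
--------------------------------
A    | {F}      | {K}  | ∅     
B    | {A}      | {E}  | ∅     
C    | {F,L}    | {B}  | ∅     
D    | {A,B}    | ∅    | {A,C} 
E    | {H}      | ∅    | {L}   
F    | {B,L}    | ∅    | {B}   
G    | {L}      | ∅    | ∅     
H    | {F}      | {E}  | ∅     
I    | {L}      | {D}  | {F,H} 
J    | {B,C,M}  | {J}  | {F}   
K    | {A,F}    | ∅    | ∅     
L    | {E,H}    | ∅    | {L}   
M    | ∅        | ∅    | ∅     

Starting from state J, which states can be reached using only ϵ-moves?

Start with {J}.
From J via ϵ: add B, C, M.
From B via ϵ: add A.
From C via ϵ: add F, L.
From L via ϵ: add E, H.
No new states can be added; the closed set is {A, B, C, E, F, H, J, L, M}.

{A, B, C, E, F, H, J, L, M}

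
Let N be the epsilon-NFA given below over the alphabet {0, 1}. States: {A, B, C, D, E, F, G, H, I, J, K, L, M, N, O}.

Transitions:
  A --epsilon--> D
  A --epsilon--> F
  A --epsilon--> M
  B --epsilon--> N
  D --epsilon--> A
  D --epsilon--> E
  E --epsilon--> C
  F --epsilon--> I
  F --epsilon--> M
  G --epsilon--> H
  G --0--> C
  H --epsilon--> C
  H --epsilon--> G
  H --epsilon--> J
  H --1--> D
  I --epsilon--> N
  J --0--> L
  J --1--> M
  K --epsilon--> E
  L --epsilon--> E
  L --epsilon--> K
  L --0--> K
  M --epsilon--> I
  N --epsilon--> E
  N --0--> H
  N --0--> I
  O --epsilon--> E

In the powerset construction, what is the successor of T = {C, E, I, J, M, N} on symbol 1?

{C, E, I, M, N}

J on 1 → {M}.
No 1-transition from C, E, I, M, N.
Union after reading 1: {M}.
Now take the epsilon-closure:
From M via epsilon: add I.
From I via epsilon: add N.
From N via epsilon: add E.
From E via epsilon: add C.
No new states can be added; the closed set is {C, E, I, M, N}.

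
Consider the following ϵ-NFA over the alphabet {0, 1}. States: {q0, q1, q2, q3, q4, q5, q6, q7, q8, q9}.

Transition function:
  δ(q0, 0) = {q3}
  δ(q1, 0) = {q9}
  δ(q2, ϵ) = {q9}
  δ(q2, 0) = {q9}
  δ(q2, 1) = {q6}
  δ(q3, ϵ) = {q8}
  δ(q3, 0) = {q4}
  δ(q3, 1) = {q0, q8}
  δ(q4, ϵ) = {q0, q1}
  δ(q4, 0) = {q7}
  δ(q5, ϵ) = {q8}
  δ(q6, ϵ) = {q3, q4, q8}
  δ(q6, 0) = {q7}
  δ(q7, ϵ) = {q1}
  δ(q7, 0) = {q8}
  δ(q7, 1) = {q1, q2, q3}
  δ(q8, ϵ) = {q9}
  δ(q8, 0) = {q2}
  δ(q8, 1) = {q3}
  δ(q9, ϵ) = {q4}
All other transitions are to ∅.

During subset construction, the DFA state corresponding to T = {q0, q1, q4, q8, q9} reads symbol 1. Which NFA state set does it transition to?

q8 on 1 → {q3}.
No 1-transition from q0, q1, q4, q9.
Union after reading 1: {q3}.
Now take the ϵ-closure:
From q3 via ϵ: add q8.
From q8 via ϵ: add q9.
From q9 via ϵ: add q4.
From q4 via ϵ: add q0, q1.
No new states can be added; the closed set is {q0, q1, q3, q4, q8, q9}.

{q0, q1, q3, q4, q8, q9}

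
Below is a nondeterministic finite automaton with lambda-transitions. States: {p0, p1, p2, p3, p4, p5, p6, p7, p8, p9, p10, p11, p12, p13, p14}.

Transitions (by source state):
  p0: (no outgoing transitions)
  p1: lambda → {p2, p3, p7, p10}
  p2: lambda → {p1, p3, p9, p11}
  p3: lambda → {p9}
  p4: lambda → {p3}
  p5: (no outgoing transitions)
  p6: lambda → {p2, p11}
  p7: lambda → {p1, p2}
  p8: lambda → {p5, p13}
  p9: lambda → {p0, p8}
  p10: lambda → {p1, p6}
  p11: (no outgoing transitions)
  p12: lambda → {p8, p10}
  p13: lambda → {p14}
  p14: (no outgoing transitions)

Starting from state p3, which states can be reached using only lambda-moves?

{p0, p3, p5, p8, p9, p13, p14}

Start with {p3}.
From p3 via lambda: add p9.
From p9 via lambda: add p0, p8.
From p8 via lambda: add p5, p13.
From p13 via lambda: add p14.
No new states can be added; the closed set is {p0, p3, p5, p8, p9, p13, p14}.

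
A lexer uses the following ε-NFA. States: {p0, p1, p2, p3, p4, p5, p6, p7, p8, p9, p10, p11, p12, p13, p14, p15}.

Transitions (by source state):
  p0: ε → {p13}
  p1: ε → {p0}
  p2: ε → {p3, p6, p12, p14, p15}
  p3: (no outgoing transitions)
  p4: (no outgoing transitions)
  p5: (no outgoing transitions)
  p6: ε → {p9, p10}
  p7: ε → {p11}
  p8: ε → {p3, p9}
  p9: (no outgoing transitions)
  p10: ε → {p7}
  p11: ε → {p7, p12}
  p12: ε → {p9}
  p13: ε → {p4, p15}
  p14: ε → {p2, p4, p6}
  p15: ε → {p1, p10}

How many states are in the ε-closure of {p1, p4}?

10

Start with {p1, p4}.
From p1 via ε: add p0.
From p0 via ε: add p13.
From p13 via ε: add p15.
From p15 via ε: add p10.
From p10 via ε: add p7.
From p7 via ε: add p11.
From p11 via ε: add p12.
From p12 via ε: add p9.
ε-closure = {p0, p1, p4, p7, p9, p10, p11, p12, p13, p15}, which has 10 states.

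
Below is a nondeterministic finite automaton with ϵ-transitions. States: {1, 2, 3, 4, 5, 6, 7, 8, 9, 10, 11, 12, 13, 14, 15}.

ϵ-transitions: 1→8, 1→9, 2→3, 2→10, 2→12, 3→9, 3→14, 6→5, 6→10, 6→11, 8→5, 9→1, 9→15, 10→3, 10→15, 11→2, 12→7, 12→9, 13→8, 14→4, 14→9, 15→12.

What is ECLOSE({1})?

{1, 5, 7, 8, 9, 12, 15}

Start with {1}.
From 1 via ϵ: add 8, 9.
From 8 via ϵ: add 5.
From 9 via ϵ: add 15.
From 15 via ϵ: add 12.
From 12 via ϵ: add 7.
No new states can be added; the closed set is {1, 5, 7, 8, 9, 12, 15}.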